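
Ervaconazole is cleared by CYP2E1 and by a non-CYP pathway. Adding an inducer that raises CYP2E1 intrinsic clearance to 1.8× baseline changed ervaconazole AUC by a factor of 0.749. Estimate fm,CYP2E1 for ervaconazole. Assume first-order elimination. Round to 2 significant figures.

0.42

Call the CYP2E1 fraction fm. After the interaction, CL_new/CL_old = fm × 1.8 + (1 − fm).
AUC ratio = 1 / (new CL fraction), so new CL fraction = 1 / 0.749 = 1.335.
fm × 1.8 + 1 − fm = 1.335  ⇒  fm × (1.8 − 1) = 0.3351  ⇒  fm = 0.42.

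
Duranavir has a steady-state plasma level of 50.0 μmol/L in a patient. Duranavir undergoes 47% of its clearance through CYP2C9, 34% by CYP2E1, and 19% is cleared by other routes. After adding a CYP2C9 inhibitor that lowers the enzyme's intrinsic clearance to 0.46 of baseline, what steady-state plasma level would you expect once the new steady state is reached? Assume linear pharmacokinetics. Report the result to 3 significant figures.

CYP2C9: 0.47 × 0.46 = 0.2162
CYP2E1: 0.34 (unchanged)
Other: 0.19 (unchanged)
New clearance relative to baseline: 0.2162 + 0.34 + 0.19 = 0.7462.
New steady-state plasma level = baseline ÷ relative clearance = 50.0 / 0.7462 = 67.0 μmol/L.

67.0 μmol/L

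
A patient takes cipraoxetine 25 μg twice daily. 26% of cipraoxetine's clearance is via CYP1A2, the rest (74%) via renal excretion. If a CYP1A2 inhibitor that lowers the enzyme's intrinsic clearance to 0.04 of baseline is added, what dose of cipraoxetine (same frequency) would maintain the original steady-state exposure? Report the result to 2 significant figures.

CYP1A2: 0.26 × 0.04 = 0.0104
Other: 0.74 (unchanged)
CL_new/CL_old = 0.0104 + 0.74 = 0.7504.
To maintain the same steady-state level, dose must scale with clearance: new dose = 25 × 0.7504 = 19 μg.

19 μg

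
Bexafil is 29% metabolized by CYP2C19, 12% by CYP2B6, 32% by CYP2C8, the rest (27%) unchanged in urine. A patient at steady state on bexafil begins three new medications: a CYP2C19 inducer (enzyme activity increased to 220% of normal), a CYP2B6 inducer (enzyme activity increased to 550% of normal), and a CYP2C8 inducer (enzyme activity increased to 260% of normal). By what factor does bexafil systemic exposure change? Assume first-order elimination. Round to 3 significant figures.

0.417

The CYP2C19 pathway (29% of clearance) increases to 2.2× activity: 0.29 × 2.2 = 0.638.
The CYP2B6 pathway (12% of clearance) increases to 5.5× activity: 0.12 × 5.5 = 0.66.
The CYP2C8 pathway (32% of clearance) increases to 2.6× activity: 0.32 × 2.6 = 0.832.
Non-CYP routes (27%) are unchanged.
CL_new/CL_old = 0.638 + 0.66 + 0.832 + 0.27 = 2.4.
Net systemic exposure ratio = 1 / 2.4 = 0.417.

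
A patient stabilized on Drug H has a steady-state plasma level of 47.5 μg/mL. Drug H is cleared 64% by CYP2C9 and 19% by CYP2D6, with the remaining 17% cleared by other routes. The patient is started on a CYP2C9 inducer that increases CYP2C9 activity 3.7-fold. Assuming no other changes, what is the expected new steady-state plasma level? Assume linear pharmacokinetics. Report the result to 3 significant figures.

17.4 μg/mL

The CYP2C9 pathway (64% of clearance) increases to 3.7× activity: 0.64 × 3.7 = 2.368.
CYP2D6 (19%) and the residual 17% are unaffected.
Relative clearance = 2.368 + 0.19 + 0.17 = 2.728.
Steady-state plasma level ∝ 1/CL, so new value = 47.5 / 2.728 = 17.4 μg/mL.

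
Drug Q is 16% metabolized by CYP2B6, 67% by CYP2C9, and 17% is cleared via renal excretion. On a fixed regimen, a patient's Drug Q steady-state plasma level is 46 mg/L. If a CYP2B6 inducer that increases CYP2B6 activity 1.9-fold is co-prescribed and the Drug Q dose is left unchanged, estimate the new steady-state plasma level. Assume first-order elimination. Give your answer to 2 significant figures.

40 mg/L

The CYP2B6 pathway (16% of clearance) rises to 1.9× activity: 0.16 × 1.9 = 0.304.
CYP2C9 (67%) and the residual 17% are unaffected.
Relative clearance = 0.304 + 0.67 + 0.17 = 1.144.
With dosing unchanged, steady-state plasma level scales as 1/CL: 46 / 1.144 = 40 mg/L.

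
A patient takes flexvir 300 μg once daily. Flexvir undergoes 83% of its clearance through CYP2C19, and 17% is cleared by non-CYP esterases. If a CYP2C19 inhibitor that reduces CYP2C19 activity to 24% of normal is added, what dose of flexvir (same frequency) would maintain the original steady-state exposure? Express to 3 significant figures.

The CYP2C19 pathway (83% of clearance) is reduced to 0.24× activity: 0.83 × 0.24 = 0.1992.
Non-CYP routes (17%) are unchanged.
New clearance relative to baseline: 0.1992 + 0.17 = 0.3692.
To maintain the same steady-state level, dose must scale with clearance: new dose = 300 × 0.3692 = 111 μg.

111 μg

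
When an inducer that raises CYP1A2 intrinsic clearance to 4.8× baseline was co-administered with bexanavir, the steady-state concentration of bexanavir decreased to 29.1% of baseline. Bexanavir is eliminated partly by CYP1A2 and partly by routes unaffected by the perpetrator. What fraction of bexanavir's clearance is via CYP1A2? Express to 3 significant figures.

CL'/CL = 1 / 0.291 = 3.436
4.8·fm + (1 − fm) = 3.436
fm = (3.436 − 1) / (4.8 − 1) = 0.641

0.641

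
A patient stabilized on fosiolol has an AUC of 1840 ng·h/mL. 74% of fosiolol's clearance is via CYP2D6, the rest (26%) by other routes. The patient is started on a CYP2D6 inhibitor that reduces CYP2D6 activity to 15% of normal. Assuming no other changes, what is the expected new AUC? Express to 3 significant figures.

4.96 × 10³ ng·h/mL

The CYP2D6 pathway (74% of clearance) drops to 0.15× activity: 0.74 × 0.15 = 0.111.
Non-CYP routes (26%) are unchanged.
New clearance relative to baseline: 0.111 + 0.26 = 0.371.
With dosing unchanged, AUC scales as 1/CL: 1840 / 0.371 = 4.96 × 10³ ng·h/mL.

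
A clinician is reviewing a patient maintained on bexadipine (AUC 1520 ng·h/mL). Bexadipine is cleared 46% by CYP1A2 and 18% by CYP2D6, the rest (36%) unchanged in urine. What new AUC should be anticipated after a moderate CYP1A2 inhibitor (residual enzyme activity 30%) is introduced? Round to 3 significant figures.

2.24 × 10³ ng·h/mL

The CYP1A2 pathway (46% of clearance) drops to 0.3× activity: 0.46 × 0.3 = 0.138.
CYP2D6 (18%) and the residual 36% are unaffected.
CL_new/CL_old = 0.138 + 0.18 + 0.36 = 0.678.
AUC ∝ 1/CL, so new value = 1520 / 0.678 = 2.24 × 10³ ng·h/mL.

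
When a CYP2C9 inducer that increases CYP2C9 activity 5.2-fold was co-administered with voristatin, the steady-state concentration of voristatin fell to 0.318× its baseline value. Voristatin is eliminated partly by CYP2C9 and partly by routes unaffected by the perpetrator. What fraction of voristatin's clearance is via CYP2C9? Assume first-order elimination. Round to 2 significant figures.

0.51

Let fm be the CYP2C9 fraction. New clearance relative to baseline = fm × 5.2 + (1 − fm).
Steady-state concentration ratio = 1 / (new CL fraction), so new CL fraction = 1 / 0.318 = 3.145.
fm × 5.2 + 1 − fm = 3.145  ⇒  fm × (5.2 − 1) = 2.145  ⇒  fm = 0.51.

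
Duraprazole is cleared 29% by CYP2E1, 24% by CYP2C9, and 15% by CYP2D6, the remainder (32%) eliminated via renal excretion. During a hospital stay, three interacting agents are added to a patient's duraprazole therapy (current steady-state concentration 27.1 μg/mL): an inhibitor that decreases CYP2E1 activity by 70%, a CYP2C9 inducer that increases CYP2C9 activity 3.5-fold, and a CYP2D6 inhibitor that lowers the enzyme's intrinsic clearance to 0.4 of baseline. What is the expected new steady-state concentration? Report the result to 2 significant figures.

21 μg/mL

CYP2E1: 0.29 × 0.3 = 0.087
CYP2C9: 0.24 × 3.5 = 0.84
CYP2D6: 0.15 × 0.4 = 0.06
Other: 0.32 (unchanged)
New clearance relative to baseline: 0.087 + 0.84 + 0.06 + 0.32 = 1.307.
Dividing the baseline by the relative clearance: 27.1 / 1.307 = 21 μg/mL.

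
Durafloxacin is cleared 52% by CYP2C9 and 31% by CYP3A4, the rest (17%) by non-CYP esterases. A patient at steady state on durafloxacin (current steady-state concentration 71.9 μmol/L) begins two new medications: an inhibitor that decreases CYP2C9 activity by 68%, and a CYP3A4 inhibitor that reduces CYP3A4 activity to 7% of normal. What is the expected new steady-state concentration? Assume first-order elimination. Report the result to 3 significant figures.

201 μmol/L

CYP2C9: 0.52 × 0.32 = 0.1664
CYP3A4: 0.31 × 0.07 = 0.0217
Other: 0.17 (unchanged)
New clearance relative to baseline: 0.1664 + 0.0217 + 0.17 = 0.3581.
Steady-state concentration ∝ 1/CL: new value = 71.9 / 0.3581 = 201 μmol/L.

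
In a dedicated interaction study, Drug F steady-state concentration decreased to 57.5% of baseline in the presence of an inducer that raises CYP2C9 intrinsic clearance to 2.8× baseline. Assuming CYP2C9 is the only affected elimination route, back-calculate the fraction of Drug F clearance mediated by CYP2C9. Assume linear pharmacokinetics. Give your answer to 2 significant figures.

CL'/CL = 1 / 0.575 = 1.739
2.8·fm + (1 − fm) = 1.739
fm = (1.739 − 1) / (2.8 − 1) = 0.41

0.41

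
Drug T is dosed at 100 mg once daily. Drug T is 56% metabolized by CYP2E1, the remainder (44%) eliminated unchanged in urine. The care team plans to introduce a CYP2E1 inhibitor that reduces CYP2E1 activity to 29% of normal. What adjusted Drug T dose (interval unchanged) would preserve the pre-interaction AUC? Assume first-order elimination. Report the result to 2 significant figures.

60 mg

The CYP2E1 pathway (56% of clearance) drops to 0.29× activity: 0.56 × 0.29 = 0.1624.
The remaining 44% of clearance is unaffected.
CL_new/CL_old = 0.1624 + 0.44 = 0.6024.
Css,avg = (dose rate)/CL, so holding Css fixed requires dose ∝ CL: 100 × 0.6024 = 60 mg.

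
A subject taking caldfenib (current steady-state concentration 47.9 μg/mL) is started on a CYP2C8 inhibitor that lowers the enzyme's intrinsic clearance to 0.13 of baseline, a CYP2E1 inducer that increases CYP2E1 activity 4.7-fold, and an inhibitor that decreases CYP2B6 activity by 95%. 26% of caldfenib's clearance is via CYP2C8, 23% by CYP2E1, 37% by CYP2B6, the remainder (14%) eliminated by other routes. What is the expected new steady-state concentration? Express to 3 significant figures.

37.6 μg/mL

The CYP2C8 pathway (26% of clearance) falls to 0.13× activity: 0.26 × 0.13 = 0.0338.
The CYP2E1 pathway (23% of clearance) is boosted to 4.7× activity: 0.23 × 4.7 = 1.081.
The CYP2B6 pathway (37% of clearance) falls to 0.05× activity: 0.37 × 0.05 = 0.0185.
Non-CYP routes (14%) are unchanged.
New clearance relative to baseline: 0.0338 + 1.081 + 0.0185 + 0.14 = 1.2733.
New steady-state concentration = 47.9 / 1.2733 = 37.6 μg/mL (concentration scales inversely with clearance).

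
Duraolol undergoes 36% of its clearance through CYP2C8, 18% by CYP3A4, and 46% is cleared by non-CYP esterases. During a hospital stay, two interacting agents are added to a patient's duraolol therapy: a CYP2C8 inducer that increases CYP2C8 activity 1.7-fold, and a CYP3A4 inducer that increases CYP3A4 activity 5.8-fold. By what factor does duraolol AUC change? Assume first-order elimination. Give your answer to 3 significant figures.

0.473

CYP2C8: 0.36 × 1.7 = 0.612
CYP3A4: 0.18 × 5.8 = 1.044
Other: 0.46 (unchanged)
CL_new/CL_old = 0.612 + 1.044 + 0.46 = 2.116.
Because AUC varies inversely with clearance, the combined effect is 1 / 2.116 = 0.473.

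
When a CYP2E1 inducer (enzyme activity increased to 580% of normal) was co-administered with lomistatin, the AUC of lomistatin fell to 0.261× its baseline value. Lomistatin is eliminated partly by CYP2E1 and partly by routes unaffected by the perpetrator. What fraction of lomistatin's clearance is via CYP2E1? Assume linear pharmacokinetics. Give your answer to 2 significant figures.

Let fm be the CYP2E1 fraction. New clearance relative to baseline = fm × 5.8 + (1 − fm).
AUC ratio = 1 / (new CL fraction), so new CL fraction = 1 / 0.261 = 3.831.
fm × 5.8 + 1 − fm = 3.831  ⇒  fm × (5.8 − 1) = 2.831  ⇒  fm = 0.59.

0.59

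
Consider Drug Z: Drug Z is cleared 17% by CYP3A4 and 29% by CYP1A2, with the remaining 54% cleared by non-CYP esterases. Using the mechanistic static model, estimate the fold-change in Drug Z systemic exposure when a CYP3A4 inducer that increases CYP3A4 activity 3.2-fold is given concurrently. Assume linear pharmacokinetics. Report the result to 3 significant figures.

The CYP3A4 pathway (17% of clearance) is boosted to 3.2× activity: 0.17 × 3.2 = 0.544.
CYP1A2 (29%) and the residual 54% are unaffected.
New clearance relative to baseline: 0.544 + 0.29 + 0.54 = 1.374.
Systemic exposure ratio = CL_old/CL_new = 1 / 1.374 = 0.728.

0.728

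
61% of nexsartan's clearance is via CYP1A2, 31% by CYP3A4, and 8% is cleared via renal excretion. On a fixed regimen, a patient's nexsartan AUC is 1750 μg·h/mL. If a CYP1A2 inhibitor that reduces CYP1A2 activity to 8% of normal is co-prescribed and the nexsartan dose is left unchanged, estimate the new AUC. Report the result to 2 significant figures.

4.0 × 10³ μg·h/mL

The CYP1A2 pathway (61% of clearance) drops to 0.08× activity: 0.61 × 0.08 = 0.0488.
CYP3A4 (31%) and the residual 8% are unaffected.
New clearance relative to baseline: 0.0488 + 0.31 + 0.08 = 0.4388.
With dosing unchanged, AUC scales as 1/CL: 1750 / 0.4388 = 4.0 × 10³ μg·h/mL.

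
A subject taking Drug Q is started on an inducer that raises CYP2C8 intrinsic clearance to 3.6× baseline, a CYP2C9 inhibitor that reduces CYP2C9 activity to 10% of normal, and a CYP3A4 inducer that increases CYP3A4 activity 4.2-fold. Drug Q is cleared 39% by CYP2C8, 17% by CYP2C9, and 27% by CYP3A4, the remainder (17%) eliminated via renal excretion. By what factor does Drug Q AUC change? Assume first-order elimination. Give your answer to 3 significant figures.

0.367

CYP2C8: 0.39 × 3.6 = 1.404
CYP2C9: 0.17 × 0.1 = 0.017
CYP3A4: 0.27 × 4.2 = 1.134
Other: 0.17 (unchanged)
Relative clearance = 1.404 + 0.017 + 1.134 + 0.17 = 2.725.
Net AUC ratio = 1 / 2.725 = 0.367.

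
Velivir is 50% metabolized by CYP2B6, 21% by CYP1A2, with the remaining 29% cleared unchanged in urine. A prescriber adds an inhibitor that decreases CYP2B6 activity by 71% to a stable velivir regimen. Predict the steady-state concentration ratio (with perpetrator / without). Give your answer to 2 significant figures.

1.6

CYP2B6: 0.5 × 0.29 = 0.145
CYP1A2: 0.21 (unchanged)
Other: 0.29 (unchanged)
Relative clearance = 0.145 + 0.21 + 0.29 = 0.645.
Steady-state concentration ratio = CL_old/CL_new = 1 / 0.645 = 1.6.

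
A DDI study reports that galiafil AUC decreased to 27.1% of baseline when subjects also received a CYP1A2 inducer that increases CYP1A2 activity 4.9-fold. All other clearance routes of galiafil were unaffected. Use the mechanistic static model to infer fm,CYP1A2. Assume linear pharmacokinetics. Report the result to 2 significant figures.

Let x = fm,CYP1A2. Because AUC ∝ 1/CL, relative clearance rose to 1/0.271 = 3.69.
Only the CYP1A2 route changed, so 3.69 = x·4.9 + (1 − x), giving x = 0.69.

0.69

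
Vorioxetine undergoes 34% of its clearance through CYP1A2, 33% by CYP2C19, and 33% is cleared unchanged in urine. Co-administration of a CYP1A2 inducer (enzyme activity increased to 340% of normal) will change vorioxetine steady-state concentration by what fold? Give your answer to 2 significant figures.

The CYP1A2 pathway (34% of clearance) increases to 3.4× activity: 0.34 × 3.4 = 1.156.
CYP2C19 (33%) and the residual 33% are unaffected.
New clearance relative to baseline: 1.156 + 0.33 + 0.33 = 1.816.
Steady-state concentration ratio = CL_old/CL_new = 1 / 1.816 = 0.55.

0.55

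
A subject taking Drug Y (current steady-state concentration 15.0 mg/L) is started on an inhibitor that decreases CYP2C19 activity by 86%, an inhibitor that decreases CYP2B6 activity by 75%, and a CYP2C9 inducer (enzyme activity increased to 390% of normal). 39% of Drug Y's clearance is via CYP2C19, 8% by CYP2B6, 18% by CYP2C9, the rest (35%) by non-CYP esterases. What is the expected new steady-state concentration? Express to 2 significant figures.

The CYP2C19 pathway (39% of clearance) falls to 0.14× activity: 0.39 × 0.14 = 0.0546.
The CYP2B6 pathway (8% of clearance) falls to 0.25× activity: 0.08 × 0.25 = 0.02.
The CYP2C9 pathway (18% of clearance) rises to 3.9× activity: 0.18 × 3.9 = 0.702.
Non-CYP routes (35%) are unchanged.
New clearance relative to baseline: 0.0546 + 0.02 + 0.702 + 0.35 = 1.1266.
Steady-state concentration ∝ 1/CL: new value = 15.0 / 1.1266 = 13 mg/L.

13 mg/L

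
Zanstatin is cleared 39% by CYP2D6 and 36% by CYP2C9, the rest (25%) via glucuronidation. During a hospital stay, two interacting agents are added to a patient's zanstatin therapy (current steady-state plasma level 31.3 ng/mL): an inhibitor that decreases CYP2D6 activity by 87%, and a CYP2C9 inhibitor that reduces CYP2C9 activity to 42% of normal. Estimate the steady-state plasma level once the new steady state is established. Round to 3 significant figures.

69.3 ng/mL

CYP2D6: 0.39 × 0.13 = 0.0507
CYP2C9: 0.36 × 0.42 = 0.1512
Other: 0.25 (unchanged)
Relative clearance = 0.0507 + 0.1512 + 0.25 = 0.4519.
New steady-state plasma level = 31.3 / 0.4519 = 69.3 ng/mL (concentration scales inversely with clearance).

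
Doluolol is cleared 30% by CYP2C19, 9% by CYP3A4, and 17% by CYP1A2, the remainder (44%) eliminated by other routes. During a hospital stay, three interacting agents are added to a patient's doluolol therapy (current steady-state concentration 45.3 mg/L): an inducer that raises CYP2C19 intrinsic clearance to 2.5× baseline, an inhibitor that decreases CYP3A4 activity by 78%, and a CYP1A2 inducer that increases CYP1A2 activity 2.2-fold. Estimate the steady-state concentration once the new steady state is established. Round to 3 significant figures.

CYP2C19: 0.3 × 2.5 = 0.75
CYP3A4: 0.09 × 0.22 = 0.0198
CYP1A2: 0.17 × 2.2 = 0.374
Other: 0.44 (unchanged)
New clearance relative to baseline: 0.75 + 0.0198 + 0.374 + 0.44 = 1.5838.
Steady-state concentration ∝ 1/CL: new value = 45.3 / 1.5838 = 28.6 mg/L.

28.6 mg/L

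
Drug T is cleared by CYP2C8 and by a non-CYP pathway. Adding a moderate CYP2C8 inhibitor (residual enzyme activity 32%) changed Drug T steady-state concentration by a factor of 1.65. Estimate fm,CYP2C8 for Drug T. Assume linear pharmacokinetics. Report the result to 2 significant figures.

0.58

Let x = fm,CYP2C8. Because steady-state concentration ∝ 1/CL, relative clearance fell to 1/1.65 = 0.6061.
Setting x·0.32 + (1 − x) = 0.6061 and solving: x = (0.6061 − 1)/(0.32 − 1) = 0.58.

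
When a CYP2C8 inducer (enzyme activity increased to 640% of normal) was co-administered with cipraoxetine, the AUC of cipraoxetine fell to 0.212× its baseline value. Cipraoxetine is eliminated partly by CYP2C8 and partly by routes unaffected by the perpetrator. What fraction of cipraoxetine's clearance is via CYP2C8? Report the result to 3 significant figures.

Call the CYP2C8 fraction fm. After the interaction, CL_new/CL_old = fm × 6.4 + (1 − fm).
AUC ratio = 1 / (new CL fraction), so new CL fraction = 1 / 0.212 = 4.717.
fm × 6.4 + 1 − fm = 4.717  ⇒  fm × (6.4 − 1) = 3.717  ⇒  fm = 0.688.

0.688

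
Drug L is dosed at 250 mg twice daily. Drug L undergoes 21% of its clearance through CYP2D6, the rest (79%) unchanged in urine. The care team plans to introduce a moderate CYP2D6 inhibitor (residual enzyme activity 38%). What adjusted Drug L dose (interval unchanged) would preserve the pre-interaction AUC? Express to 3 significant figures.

The CYP2D6 pathway (21% of clearance) drops to 0.38× activity: 0.21 × 0.38 = 0.0798.
Non-CYP routes (79%) are unchanged.
New clearance relative to baseline: 0.0798 + 0.79 = 0.8698.
To maintain the same steady-state level, dose must scale with clearance: new dose = 250 × 0.8698 = 217 mg.

217 mg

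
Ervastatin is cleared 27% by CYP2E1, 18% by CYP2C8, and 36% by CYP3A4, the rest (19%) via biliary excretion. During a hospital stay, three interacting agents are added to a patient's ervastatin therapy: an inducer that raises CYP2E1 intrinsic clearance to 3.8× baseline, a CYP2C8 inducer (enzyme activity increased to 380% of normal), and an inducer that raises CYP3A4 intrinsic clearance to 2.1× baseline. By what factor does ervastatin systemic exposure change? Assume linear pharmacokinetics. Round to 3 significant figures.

0.377

The CYP2E1 pathway (27% of clearance) is boosted to 3.8× activity: 0.27 × 3.8 = 1.026.
The CYP2C8 pathway (18% of clearance) rises to 3.8× activity: 0.18 × 3.8 = 0.684.
The CYP3A4 pathway (36% of clearance) increases to 2.1× activity: 0.36 × 2.1 = 0.756.
Non-CYP routes (19%) are unchanged.
Relative clearance = 1.026 + 0.684 + 0.756 + 0.19 = 2.656.
Because systemic exposure varies inversely with clearance, the combined effect is 1 / 2.656 = 0.377.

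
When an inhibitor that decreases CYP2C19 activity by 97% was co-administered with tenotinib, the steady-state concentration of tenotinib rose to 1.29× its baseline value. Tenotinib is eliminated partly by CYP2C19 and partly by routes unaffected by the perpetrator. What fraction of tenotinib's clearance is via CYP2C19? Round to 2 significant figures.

0.23

Let fm be the CYP2C19 fraction. New clearance relative to baseline = fm × 0.03 + (1 − fm).
Steady-state concentration ratio = 1 / (new CL fraction), so new CL fraction = 1 / 1.29 = 0.7752.
fm × 0.03 + 1 − fm = 0.7752  ⇒  fm × (0.03 − 1) = −0.2248  ⇒  fm = 0.23.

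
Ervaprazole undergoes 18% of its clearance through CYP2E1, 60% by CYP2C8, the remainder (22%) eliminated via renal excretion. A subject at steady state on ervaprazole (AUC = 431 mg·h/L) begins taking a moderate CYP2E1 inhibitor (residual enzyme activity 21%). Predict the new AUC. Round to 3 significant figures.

502 mg·h/L

The CYP2E1 pathway (18% of clearance) drops to 0.21× activity: 0.18 × 0.21 = 0.0378.
CYP2C8 (60%) and the residual 22% are unaffected.
New clearance relative to baseline: 0.0378 + 0.6 + 0.22 = 0.8578.
AUC ∝ 1/CL, so new value = 431 / 0.8578 = 502 mg·h/L.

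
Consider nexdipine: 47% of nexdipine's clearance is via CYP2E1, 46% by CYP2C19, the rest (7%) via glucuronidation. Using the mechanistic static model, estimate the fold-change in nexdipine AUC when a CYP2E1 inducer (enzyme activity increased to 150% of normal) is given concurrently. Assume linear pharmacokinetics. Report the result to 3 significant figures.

The CYP2E1 pathway (47% of clearance) increases to 1.5× activity: 0.47 × 1.5 = 0.705.
CYP2C19 (46%) and the residual 7% are unaffected.
Relative clearance = 0.705 + 0.46 + 0.07 = 1.235.
AUC ratio = CL_old/CL_new = 1 / 1.235 = 0.810.

0.810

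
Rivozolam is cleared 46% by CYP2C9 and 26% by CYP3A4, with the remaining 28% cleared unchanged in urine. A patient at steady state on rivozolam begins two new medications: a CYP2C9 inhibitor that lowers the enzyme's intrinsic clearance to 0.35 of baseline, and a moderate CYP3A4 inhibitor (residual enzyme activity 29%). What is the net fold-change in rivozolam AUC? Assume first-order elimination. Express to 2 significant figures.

1.9

CYP2C9: 0.46 × 0.35 = 0.161
CYP3A4: 0.26 × 0.29 = 0.0754
Other: 0.28 (unchanged)
New clearance relative to baseline: 0.161 + 0.0754 + 0.28 = 0.5164.
Net AUC ratio = 1 / 0.5164 = 1.9.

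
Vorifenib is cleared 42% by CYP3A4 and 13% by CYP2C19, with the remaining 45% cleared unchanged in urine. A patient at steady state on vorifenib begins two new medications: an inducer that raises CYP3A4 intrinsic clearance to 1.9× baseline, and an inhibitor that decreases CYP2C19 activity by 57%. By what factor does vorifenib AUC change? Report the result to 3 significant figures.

The CYP3A4 pathway (42% of clearance) increases to 1.9× activity: 0.42 × 1.9 = 0.798.
The CYP2C19 pathway (13% of clearance) is reduced to 0.43× activity: 0.13 × 0.43 = 0.0559.
The remaining 45% of clearance is unaffected.
New clearance relative to baseline: 0.798 + 0.0559 + 0.45 = 1.3039.
AUC ∝ 1/CL: fold-change = 1 / 1.3039 = 0.767.

0.767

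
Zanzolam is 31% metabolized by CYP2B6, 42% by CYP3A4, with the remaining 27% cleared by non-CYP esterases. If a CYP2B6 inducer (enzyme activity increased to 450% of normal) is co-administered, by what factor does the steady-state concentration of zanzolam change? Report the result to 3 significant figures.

CYP2B6: 0.31 × 4.5 = 1.395
CYP3A4: 0.42 (unchanged)
Other: 0.27 (unchanged)
New clearance relative to baseline: 1.395 + 0.42 + 0.27 = 2.085.
Steady-state concentration ratio = CL_old/CL_new = 1 / 2.085 = 0.480.

0.480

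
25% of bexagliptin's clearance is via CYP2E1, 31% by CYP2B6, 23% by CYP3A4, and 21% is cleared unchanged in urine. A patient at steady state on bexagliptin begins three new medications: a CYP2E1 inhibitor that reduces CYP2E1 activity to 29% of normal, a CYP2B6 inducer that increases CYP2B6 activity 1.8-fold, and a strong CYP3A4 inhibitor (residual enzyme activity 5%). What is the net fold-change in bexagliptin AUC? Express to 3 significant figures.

1.17

The CYP2E1 pathway (25% of clearance) falls to 0.29× activity: 0.25 × 0.29 = 0.0725.
The CYP2B6 pathway (31% of clearance) is boosted to 1.8× activity: 0.31 × 1.8 = 0.558.
The CYP3A4 pathway (23% of clearance) is reduced to 0.05× activity: 0.23 × 0.05 = 0.0115.
Non-CYP routes (21%) are unchanged.
Relative clearance = 0.0725 + 0.558 + 0.0115 + 0.21 = 0.852.
AUC ∝ 1/CL: fold-change = 1 / 0.852 = 1.17.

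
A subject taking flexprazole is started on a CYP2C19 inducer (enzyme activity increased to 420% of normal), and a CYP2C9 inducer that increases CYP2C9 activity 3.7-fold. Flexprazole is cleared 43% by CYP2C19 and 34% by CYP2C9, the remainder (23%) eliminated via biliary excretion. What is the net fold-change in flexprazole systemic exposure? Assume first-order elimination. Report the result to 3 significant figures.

0.304

The CYP2C19 pathway (43% of clearance) is boosted to 4.2× activity: 0.43 × 4.2 = 1.806.
The CYP2C9 pathway (34% of clearance) rises to 3.7× activity: 0.34 × 3.7 = 1.258.
The remaining 23% of clearance is unaffected.
CL_new/CL_old = 1.806 + 1.258 + 0.23 = 3.294.
Because systemic exposure varies inversely with clearance, the combined effect is 1 / 3.294 = 0.304.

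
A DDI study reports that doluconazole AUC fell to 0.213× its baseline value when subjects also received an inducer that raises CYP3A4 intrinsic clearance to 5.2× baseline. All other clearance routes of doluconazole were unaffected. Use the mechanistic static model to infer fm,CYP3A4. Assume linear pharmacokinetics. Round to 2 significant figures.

CL'/CL = 1 / 0.213 = 4.695
5.2·fm + (1 − fm) = 4.695
fm = (4.695 − 1) / (5.2 − 1) = 0.88

0.88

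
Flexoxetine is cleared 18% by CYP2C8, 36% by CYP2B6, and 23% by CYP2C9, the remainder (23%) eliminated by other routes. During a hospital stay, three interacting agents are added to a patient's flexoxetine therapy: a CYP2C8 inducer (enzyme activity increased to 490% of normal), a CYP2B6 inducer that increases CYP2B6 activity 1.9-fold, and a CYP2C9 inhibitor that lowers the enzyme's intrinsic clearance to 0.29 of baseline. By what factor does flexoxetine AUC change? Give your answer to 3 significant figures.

The CYP2C8 pathway (18% of clearance) increases to 4.9× activity: 0.18 × 4.9 = 0.882.
The CYP2B6 pathway (36% of clearance) increases to 1.9× activity: 0.36 × 1.9 = 0.684.
The CYP2C9 pathway (23% of clearance) is reduced to 0.29× activity: 0.23 × 0.29 = 0.0667.
Non-CYP routes (23%) are unchanged.
CL_new/CL_old = 0.882 + 0.684 + 0.0667 + 0.23 = 1.8627.
Because AUC varies inversely with clearance, the combined effect is 1 / 1.8627 = 0.537.

0.537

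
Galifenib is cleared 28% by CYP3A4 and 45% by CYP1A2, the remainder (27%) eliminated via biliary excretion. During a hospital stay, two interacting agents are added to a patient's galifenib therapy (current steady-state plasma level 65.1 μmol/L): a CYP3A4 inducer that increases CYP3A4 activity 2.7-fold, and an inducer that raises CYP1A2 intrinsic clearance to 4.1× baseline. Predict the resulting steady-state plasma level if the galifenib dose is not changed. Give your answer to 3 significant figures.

22.7 μmol/L

The CYP3A4 pathway (28% of clearance) rises to 2.7× activity: 0.28 × 2.7 = 0.756.
The CYP1A2 pathway (45% of clearance) rises to 4.1× activity: 0.45 × 4.1 = 1.845.
The remaining 27% of clearance is unaffected.
Relative clearance = 0.756 + 1.845 + 0.27 = 2.871.
Steady-state plasma level ∝ 1/CL: new value = 65.1 / 2.871 = 22.7 μmol/L.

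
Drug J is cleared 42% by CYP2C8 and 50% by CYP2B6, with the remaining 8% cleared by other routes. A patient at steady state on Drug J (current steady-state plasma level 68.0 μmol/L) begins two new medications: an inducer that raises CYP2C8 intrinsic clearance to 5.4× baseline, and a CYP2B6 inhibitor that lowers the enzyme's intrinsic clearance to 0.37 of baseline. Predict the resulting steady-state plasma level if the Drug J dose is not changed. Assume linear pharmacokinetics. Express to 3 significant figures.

26.8 μmol/L

The CYP2C8 pathway (42% of clearance) increases to 5.4× activity: 0.42 × 5.4 = 2.268.
The CYP2B6 pathway (50% of clearance) falls to 0.37× activity: 0.5 × 0.37 = 0.185.
The remaining 8% of clearance is unaffected.
Relative clearance = 2.268 + 0.185 + 0.08 = 2.533.
Dividing the baseline by the relative clearance: 68.0 / 2.533 = 26.8 μmol/L.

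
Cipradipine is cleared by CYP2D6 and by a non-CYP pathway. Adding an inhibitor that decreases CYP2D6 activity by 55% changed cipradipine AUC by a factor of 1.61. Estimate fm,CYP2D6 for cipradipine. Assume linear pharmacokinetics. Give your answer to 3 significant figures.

Call the CYP2D6 fraction fm. After the interaction, CL_new/CL_old = fm × 0.45 + (1 − fm).
AUC ratio = 1 / (new CL fraction), so new CL fraction = 1 / 1.61 = 0.6211.
fm × 0.45 + 1 − fm = 0.6211  ⇒  fm × (0.45 − 1) = −0.3789  ⇒  fm = 0.689.

0.689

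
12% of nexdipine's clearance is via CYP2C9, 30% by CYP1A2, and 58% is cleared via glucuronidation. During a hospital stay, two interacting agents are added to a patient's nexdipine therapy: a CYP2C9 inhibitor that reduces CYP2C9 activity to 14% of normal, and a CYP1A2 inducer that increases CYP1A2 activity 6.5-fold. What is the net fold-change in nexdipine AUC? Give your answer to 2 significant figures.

CYP2C9: 0.12 × 0.14 = 0.0168
CYP1A2: 0.3 × 6.5 = 1.95
Other: 0.58 (unchanged)
New clearance relative to baseline: 0.0168 + 1.95 + 0.58 = 2.5468.
Because AUC varies inversely with clearance, the combined effect is 1 / 2.5468 = 0.39.

0.39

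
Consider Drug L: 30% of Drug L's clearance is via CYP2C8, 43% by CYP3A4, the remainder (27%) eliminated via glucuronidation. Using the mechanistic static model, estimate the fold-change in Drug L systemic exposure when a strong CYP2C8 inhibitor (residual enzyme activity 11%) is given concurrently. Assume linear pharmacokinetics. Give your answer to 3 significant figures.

1.36

CYP2C8: 0.3 × 0.11 = 0.033
CYP3A4: 0.43 (unchanged)
Other: 0.27 (unchanged)
New clearance relative to baseline: 0.033 + 0.43 + 0.27 = 0.733.
Systemic exposure is inversely proportional to clearance, so the fold-change is 1 / 0.733 = 1.36.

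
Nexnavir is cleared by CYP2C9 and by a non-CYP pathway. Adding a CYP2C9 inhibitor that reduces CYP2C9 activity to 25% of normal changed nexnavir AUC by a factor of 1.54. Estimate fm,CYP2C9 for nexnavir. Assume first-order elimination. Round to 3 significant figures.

0.468

Let x = fm,CYP2C9. Because AUC ∝ 1/CL, relative clearance fell to 1/1.54 = 0.6494.
Setting x·0.25 + (1 − x) = 0.6494 and solving: x = (0.6494 − 1)/(0.25 − 1) = 0.468.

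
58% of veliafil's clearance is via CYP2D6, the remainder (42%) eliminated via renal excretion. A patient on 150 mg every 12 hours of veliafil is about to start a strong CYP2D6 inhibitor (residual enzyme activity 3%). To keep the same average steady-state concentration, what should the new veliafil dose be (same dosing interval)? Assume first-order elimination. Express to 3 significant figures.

65.6 mg

The CYP2D6 pathway (58% of clearance) drops to 0.03× activity: 0.58 × 0.03 = 0.0174.
The remaining 42% of clearance is unaffected.
CL_new/CL_old = 0.0174 + 0.42 = 0.4374.
Exposure is unchanged when dose changes in proportion to clearance. New dose = 150 mg × 0.4374 = 65.6 mg.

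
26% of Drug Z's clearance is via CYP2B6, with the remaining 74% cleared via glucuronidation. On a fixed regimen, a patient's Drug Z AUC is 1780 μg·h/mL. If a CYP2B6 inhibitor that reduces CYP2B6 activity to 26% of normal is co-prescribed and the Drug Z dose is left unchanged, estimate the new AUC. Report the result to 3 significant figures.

2.20 × 10³ μg·h/mL

The CYP2B6 pathway (26% of clearance) is reduced to 0.26× activity: 0.26 × 0.26 = 0.0676.
Non-CYP routes (74%) are unchanged.
CL_new/CL_old = 0.0676 + 0.74 = 0.8076.
With dosing unchanged, AUC scales as 1/CL: 1780 / 0.8076 = 2.20 × 10³ μg·h/mL.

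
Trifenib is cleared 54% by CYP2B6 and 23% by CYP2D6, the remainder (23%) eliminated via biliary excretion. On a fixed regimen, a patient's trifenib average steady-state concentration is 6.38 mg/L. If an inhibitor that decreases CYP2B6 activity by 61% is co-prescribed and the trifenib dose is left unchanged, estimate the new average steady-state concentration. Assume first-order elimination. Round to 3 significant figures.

The CYP2B6 pathway (54% of clearance) is reduced to 0.39× activity: 0.54 × 0.39 = 0.2106.
CYP2D6 (23%) and the residual 23% are unaffected.
Relative clearance = 0.2106 + 0.23 + 0.23 = 0.6706.
New average steady-state concentration = baseline ÷ relative clearance = 6.38 / 0.6706 = 9.51 mg/L.

9.51 mg/L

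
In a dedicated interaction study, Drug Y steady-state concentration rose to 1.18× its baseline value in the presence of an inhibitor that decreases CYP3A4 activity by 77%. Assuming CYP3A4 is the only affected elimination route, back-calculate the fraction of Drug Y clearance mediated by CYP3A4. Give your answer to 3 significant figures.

0.198

Write x for the fraction cleared via CYP3A4. The observed steady-state concentration change means clearance fell to 1/1.18 = 0.8475 of baseline.
Setting x·0.23 + (1 − x) = 0.8475 and solving: x = (0.8475 − 1)/(0.23 − 1) = 0.198.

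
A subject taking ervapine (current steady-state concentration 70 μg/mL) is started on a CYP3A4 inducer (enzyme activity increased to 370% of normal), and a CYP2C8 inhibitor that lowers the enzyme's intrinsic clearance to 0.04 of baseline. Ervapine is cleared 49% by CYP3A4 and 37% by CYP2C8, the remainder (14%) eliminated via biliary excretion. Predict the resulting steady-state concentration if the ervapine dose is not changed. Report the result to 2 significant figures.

CYP3A4: 0.49 × 3.7 = 1.813
CYP2C8: 0.37 × 0.04 = 0.0148
Other: 0.14 (unchanged)
New clearance relative to baseline: 1.813 + 0.0148 + 0.14 = 1.9678.
Steady-state concentration ∝ 1/CL: new value = 70 / 1.9678 = 36 μg/mL.

36 μg/mL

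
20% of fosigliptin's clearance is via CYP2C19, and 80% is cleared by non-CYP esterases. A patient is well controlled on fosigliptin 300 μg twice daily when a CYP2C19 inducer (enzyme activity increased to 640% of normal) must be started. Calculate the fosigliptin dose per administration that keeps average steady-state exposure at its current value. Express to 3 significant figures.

624 μg

CYP2C19: 0.2 × 6.4 = 1.28
Other: 0.8 (unchanged)
Relative clearance = 1.28 + 0.8 = 2.08.
Exposure is unchanged when dose changes in proportion to clearance. New dose = 300 μg × 2.08 = 624 μg.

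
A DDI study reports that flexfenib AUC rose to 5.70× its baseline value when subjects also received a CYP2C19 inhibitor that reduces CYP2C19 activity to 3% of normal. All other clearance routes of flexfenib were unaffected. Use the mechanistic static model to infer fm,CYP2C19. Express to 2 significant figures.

CL'/CL = 1 / 5.70 = 0.1754
0.03·fm + (1 − fm) = 0.1754
fm = (0.1754 − 1) / (0.03 − 1) = 0.85

0.85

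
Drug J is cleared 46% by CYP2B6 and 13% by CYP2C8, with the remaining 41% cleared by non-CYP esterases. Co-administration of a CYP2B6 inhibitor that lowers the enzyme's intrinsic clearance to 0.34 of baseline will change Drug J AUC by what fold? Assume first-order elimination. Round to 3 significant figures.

CYP2B6: 0.46 × 0.34 = 0.1564
CYP2C8: 0.13 (unchanged)
Other: 0.41 (unchanged)
Relative clearance = 0.1564 + 0.13 + 0.41 = 0.6964.
AUC ratio = CL_old/CL_new = 1 / 0.6964 = 1.44.

1.44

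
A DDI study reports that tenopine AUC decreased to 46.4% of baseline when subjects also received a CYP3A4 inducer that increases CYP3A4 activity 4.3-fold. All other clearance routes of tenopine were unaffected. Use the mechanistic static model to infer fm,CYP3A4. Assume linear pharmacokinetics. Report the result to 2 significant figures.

Let fm be the CYP3A4 fraction. New clearance relative to baseline = fm × 4.3 + (1 − fm).
AUC ratio = 1 / (new CL fraction), so new CL fraction = 1 / 0.464 = 2.155.
fm × 4.3 + 1 − fm = 2.155  ⇒  fm × (4.3 − 1) = 1.155  ⇒  fm = 0.35.

0.35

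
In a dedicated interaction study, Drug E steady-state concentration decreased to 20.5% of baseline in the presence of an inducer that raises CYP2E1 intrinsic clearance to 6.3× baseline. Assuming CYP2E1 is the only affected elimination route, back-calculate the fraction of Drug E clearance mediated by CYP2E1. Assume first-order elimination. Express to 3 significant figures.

0.732

Let x = fm,CYP2E1. Because steady-state concentration ∝ 1/CL, relative clearance rose to 1/0.205 = 4.878.
Only the CYP2E1 route changed, so 4.878 = x·6.3 + (1 − x), giving x = 0.732.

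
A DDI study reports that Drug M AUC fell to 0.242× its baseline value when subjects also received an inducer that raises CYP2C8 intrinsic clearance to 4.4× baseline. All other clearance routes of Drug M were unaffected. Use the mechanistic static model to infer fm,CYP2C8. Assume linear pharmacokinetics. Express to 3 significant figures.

Call the CYP2C8 fraction fm. After the interaction, CL_new/CL_old = fm × 4.4 + (1 − fm).
AUC ratio = 1 / (new CL fraction), so new CL fraction = 1 / 0.242 = 4.132.
fm × 4.4 + 1 − fm = 4.132  ⇒  fm × (4.4 − 1) = 3.132  ⇒  fm = 0.921.

0.921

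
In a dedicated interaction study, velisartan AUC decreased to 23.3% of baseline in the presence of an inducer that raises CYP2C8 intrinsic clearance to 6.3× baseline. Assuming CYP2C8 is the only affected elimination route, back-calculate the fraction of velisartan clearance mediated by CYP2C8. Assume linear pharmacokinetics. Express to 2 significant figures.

Call the CYP2C8 fraction fm. After the interaction, CL_new/CL_old = fm × 6.3 + (1 − fm).
AUC ratio = 1 / (new CL fraction), so new CL fraction = 1 / 0.233 = 4.292.
fm × 6.3 + 1 − fm = 4.292  ⇒  fm × (6.3 − 1) = 3.292  ⇒  fm = 0.62.

0.62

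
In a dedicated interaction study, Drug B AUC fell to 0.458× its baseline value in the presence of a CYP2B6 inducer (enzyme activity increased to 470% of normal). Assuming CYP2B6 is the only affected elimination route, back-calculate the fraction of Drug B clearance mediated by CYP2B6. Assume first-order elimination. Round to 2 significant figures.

Let x = fm,CYP2B6. Because AUC ∝ 1/CL, relative clearance rose to 1/0.458 = 2.183.
Only the CYP2B6 route changed, so 2.183 = x·4.7 + (1 − x), giving x = 0.32.

0.32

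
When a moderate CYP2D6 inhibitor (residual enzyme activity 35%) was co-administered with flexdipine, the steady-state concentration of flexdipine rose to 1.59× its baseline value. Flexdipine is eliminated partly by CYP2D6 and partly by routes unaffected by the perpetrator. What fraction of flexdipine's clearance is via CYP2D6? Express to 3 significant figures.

Let x = fm,CYP2D6. Because steady-state concentration ∝ 1/CL, relative clearance fell to 1/1.59 = 0.6289.
Only the CYP2D6 route changed, so 0.6289 = x·0.35 + (1 − x), giving x = 0.571.

0.571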